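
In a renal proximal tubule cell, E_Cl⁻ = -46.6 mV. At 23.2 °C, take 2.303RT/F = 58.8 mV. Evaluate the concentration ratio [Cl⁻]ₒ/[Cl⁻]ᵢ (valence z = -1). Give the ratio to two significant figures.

6.2

log₁₀([out]/[in]) = E·z/(58.8) = -46.6 × -1 / 58.8 = 0.7925
[out]/[in] = 10^(0.7925) = 6.202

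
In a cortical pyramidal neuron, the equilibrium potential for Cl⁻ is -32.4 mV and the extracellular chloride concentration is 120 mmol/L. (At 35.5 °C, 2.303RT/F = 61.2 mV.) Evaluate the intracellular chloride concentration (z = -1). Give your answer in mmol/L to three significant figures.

Nernst: E = (61.2/-1) · log₁₀([out]/[in]), so log₁₀([out]/[in]) = -32.4 × -1 / 61.2 = 0.5294.
[out]/[in] = 10^(0.5294) = 3.384.
[in] = 120 / 3.384 = 35.46 mmol/L.

35.5 mmol/L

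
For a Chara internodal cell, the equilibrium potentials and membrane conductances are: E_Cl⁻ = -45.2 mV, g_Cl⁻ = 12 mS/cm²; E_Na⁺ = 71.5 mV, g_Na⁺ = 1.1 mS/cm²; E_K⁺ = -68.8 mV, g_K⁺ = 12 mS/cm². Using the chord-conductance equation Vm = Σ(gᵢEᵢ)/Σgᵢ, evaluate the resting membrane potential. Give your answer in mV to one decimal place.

Σ gᵢEᵢ = 12·(-45.2) + 1.1·(71.5) + 12·(-68.8) = -1289.35
Σ gᵢ = 12 + 1.1 + 12 = 25.1
Vm = -1289.35 / 25.1 = -51.37 mV

-51.4 mV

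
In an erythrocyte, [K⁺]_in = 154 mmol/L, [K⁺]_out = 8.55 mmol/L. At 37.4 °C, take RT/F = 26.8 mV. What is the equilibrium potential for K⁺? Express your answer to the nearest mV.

E = (26.8/z) · ln([K⁺]_out/[K⁺]_in) with z = +1.
= (26.8/1) · ln(8.55/154) = 26.80 · ln(0.05552)
= 26.80 · (-2.8910) = -77.48 mV

-77 mV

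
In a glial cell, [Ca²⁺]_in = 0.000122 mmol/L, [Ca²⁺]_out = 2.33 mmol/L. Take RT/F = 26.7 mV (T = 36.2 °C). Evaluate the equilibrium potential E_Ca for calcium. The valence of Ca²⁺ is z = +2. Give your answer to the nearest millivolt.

E = (26.7/z) · ln([Ca²⁺]_out/[Ca²⁺]_in) with z = +2.
= (26.7/2) · ln(2.33/0.000122) = 13.35 · ln(1.91e+04)
= 13.35 · (9.8574) = 131.60 mV

132 mV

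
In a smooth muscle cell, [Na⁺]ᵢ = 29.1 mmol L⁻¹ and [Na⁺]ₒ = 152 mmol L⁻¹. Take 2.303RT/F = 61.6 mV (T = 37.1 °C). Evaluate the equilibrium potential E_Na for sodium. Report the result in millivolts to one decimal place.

44.2 mV

E = (61.6/z) · log₁₀([Na⁺]_out/[Na⁺]_in) with z = +1.
= (61.6/1) · log₁₀(152/29.1) = 61.60 · log₁₀(5.223)
= 61.60 · (0.7180) = 44.23 mV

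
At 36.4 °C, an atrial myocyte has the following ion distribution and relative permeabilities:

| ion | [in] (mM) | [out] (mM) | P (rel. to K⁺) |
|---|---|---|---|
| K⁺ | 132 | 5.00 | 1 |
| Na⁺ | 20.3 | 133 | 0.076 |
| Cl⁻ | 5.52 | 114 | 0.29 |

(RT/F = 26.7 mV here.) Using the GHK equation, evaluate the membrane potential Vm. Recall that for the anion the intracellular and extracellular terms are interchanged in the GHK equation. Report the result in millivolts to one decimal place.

-61.4 mV

Vm = 26.7 · ln[(Σ P·[cation]ₒ + Σ P·[anion]ᵢ) / (Σ P·[cation]ᵢ + Σ P·[anion]ₒ)]
Numerator = 1×5.00 + 0.076×133 + 0.29×5.52 = 16.71
Denominator = 1×132 + 0.076×20.3 + 0.29×114 = 166.6
Vm = 26.7 · ln(0.10029) = 26.7 × (-2.2997) = -61.40 mV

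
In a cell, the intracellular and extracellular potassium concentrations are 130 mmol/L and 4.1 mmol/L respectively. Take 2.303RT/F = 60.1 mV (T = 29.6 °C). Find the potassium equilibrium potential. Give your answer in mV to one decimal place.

-90.2 mV

E = (60.1/z) · log₁₀([K⁺]_out/[K⁺]_in) with z = +1.
= (60.1/1) · log₁₀(4.1/130) = 60.10 · log₁₀(0.03154)
= 60.10 · (-1.5012) = -90.22 mV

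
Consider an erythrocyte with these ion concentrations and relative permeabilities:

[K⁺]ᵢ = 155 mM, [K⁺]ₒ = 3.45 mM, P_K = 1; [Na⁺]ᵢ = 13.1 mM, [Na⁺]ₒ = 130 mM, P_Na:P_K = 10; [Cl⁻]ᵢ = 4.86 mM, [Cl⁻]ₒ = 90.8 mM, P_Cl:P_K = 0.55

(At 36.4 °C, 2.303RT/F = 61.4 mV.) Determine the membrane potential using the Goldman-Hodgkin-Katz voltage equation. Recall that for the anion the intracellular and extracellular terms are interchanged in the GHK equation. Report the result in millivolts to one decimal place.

Vm = 61.4 · log₁₀[(Σ P·[cation]ₒ + Σ P·[anion]ᵢ) / (Σ P·[cation]ᵢ + Σ P·[anion]ₒ)]
Numerator = 1×3.45 + 10×130 + 0.55×4.86 = 1306
Denominator = 1×155 + 10×13.1 + 0.55×90.8 = 335.9
Vm = 61.4 · log₁₀(3.888) = 61.4 × (0.5897) = 36.21 mV

36.2 mV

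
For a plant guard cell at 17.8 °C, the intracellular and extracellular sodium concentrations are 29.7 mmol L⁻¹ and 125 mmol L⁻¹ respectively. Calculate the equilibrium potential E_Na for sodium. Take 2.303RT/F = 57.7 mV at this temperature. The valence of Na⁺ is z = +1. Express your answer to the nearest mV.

E = (57.7/z) · log₁₀([Na⁺]_out/[Na⁺]_in) with z = +1.
= (57.7/1) · log₁₀(125/29.7) = 57.70 · log₁₀(4.209)
= 57.70 · (0.6242) = 36.01 mV

36 mV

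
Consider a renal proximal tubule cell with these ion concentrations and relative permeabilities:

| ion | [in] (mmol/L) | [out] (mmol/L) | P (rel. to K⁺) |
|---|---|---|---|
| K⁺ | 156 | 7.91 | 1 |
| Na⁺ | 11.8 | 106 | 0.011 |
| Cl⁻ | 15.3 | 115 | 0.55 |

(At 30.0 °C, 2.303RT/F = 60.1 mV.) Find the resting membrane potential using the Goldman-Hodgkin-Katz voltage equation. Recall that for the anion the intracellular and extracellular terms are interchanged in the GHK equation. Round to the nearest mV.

Vm = 60.1 · log₁₀[(Σ P·[cation]ₒ + Σ P·[anion]ᵢ) / (Σ P·[cation]ᵢ + Σ P·[anion]ₒ)]
Numerator = 1×7.91 + 0.011×106 + 0.55×15.3 = 17.49
Denominator = 1×156 + 0.011×11.8 + 0.55×115 = 219.4
Vm = 60.1 · log₁₀(0.079729) = 60.1 × (-1.0984) = -66.01 mV

-66 mV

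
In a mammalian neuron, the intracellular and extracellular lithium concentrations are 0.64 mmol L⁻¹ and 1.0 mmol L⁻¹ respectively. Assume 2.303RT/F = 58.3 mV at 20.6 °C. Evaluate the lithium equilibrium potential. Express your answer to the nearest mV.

11 mV

E = (58.3/z) · log₁₀([Li⁺]_out/[Li⁺]_in) with z = +1.
= (58.3/1) · log₁₀(1.0/0.64) = 58.30 · log₁₀(1.562)
= 58.30 · (0.1938) = 11.30 mV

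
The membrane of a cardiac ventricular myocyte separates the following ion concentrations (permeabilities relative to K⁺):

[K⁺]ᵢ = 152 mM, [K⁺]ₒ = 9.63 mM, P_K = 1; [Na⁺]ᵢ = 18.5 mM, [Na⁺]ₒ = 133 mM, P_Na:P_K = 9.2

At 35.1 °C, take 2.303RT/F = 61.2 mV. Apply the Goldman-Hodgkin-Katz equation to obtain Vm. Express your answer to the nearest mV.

36 mV

Vm = 61.2 · log₁₀[(Σ P·[cation]ₒ + Σ P·[anion]ᵢ) / (Σ P·[cation]ᵢ + Σ P·[anion]ₒ)]
Numerator = 1×9.63 + 9.2×133 = 1233
Denominator = 1×152 + 9.2×18.5 = 322.2
Vm = 61.2 · log₁₀(3.8275) = 61.2 × (0.5829) = 35.67 mV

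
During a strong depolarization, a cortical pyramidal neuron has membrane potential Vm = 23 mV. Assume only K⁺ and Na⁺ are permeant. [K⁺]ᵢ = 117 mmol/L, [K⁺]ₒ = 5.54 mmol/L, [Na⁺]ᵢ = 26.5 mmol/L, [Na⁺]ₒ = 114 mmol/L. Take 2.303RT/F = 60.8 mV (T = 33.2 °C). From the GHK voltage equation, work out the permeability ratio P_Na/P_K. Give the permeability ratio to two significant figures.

Let α = P_Na/P_K. GHK: Vm = 60.8·log₁₀[(Kₒ + α·Naₒ)/(Kᵢ + α·Naᵢ)].
10^(Vm/60.8) = 10^(23.0/60.8) = 2.3894
So 2.3894·(Kᵢ + α·Naᵢ) = Kₒ + α·Naₒ → α = (2.3894·117.0 − 5.54) / (114.0 − 2.3894·26.5)
α = (279.6 − 5.54) / (114.0 − 63.32) = 274/50.68 = 5.407

5.4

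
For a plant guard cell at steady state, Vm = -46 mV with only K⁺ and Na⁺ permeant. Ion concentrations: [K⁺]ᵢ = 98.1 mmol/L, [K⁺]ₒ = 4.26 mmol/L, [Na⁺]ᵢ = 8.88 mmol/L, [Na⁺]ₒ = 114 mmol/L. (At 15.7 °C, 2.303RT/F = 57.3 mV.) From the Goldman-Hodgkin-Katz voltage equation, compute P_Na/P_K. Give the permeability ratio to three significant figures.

0.0994

Let α = P_Na/P_K. GHK: Vm = 57.3·log₁₀[(Kₒ + α·Naₒ)/(Kᵢ + α·Naᵢ)].
10^(Vm/57.3) = 10^(-46.0/57.3) = 0.15747
So 0.15747·(Kᵢ + α·Naᵢ) = Kₒ + α·Naₒ → α = (0.15747·98.1 − 4.26) / (114.0 − 0.15747·8.88)
α = (15.45 − 4.26) / (114.0 − 1.398) = 11.19/112.6 = 0.09936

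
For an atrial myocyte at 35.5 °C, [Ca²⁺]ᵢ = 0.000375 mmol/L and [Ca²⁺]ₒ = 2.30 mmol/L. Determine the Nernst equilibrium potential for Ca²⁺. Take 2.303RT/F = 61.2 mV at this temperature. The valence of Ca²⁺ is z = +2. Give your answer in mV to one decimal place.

E = (61.2/z) · log₁₀([Ca²⁺]_out/[Ca²⁺]_in) with z = +2.
= (61.2/2) · log₁₀(2.30/0.000375) = 30.60 · log₁₀(6133)
= 30.60 · (3.7877) = 115.90 mV

115.9 mV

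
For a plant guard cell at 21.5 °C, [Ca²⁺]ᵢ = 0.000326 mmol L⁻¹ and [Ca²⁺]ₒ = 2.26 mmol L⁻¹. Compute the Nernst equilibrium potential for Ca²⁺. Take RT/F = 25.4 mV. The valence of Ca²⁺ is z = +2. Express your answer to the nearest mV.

112 mV

E = (25.4/z) · ln([Ca²⁺]_out/[Ca²⁺]_in) with z = +2.
= (25.4/2) · ln(2.26/0.000326) = 12.70 · ln(6933)
= 12.70 · (8.8440) = 112.32 mV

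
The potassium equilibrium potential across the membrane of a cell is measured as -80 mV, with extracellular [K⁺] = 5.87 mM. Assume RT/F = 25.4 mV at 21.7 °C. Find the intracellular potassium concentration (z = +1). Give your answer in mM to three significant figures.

137 mM

Nernst: E = (25.4/1) · ln([out]/[in]), so ln([out]/[in]) = -80.0 × 1 / 25.4 = -3.1496.
[out]/[in] = e^(-3.1496) = 0.04287.
[in] = 5.87 / 0.04287 = 136.9 mM.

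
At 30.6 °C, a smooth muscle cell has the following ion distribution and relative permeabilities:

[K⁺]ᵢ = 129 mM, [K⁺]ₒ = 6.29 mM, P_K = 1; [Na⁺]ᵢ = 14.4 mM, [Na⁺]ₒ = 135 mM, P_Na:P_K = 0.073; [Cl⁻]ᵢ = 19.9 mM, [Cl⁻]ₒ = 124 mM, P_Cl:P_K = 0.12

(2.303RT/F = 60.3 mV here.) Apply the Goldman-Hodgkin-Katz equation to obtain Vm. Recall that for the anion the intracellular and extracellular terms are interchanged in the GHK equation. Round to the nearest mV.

-54 mV

Vm = 60.3 · log₁₀[(Σ P·[cation]ₒ + Σ P·[anion]ᵢ) / (Σ P·[cation]ᵢ + Σ P·[anion]ₒ)]
Numerator = 1×6.29 + 0.073×135 + 0.12×19.9 = 18.53
Denominator = 1×129 + 0.073×14.4 + 0.12×124 = 144.9
Vm = 60.3 · log₁₀(0.12787) = 60.3 × (-0.8932) = -53.86 mV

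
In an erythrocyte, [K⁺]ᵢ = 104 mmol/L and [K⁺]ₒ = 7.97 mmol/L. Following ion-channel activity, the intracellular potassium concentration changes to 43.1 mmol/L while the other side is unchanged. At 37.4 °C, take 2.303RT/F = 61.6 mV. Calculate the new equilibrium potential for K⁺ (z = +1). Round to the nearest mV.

After the shift: [K⁺]_out = 7.97, [K⁺]_in = 43.1 mmol/L.
E_new = (61.6/1)·log₁₀(7.97/43.1) = 61.60 · (-0.7330) = -45.15 mV

-45 mV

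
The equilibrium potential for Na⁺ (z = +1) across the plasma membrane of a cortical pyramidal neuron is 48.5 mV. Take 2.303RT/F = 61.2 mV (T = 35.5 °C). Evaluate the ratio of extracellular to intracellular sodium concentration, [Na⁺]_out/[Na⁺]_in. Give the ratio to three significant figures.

6.20

log₁₀([out]/[in]) = E·z/(61.2) = 48.5 × 1 / 61.2 = 0.7925
[out]/[in] = 10^(0.7925) = 6.201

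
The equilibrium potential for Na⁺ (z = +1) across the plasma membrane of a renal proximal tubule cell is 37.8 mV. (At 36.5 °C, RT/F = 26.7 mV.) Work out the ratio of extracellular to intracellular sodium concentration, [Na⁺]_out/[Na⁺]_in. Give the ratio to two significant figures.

4.1

ln([out]/[in]) = E·z/(26.7) = 37.8 × 1 / 26.7 = 1.4157
[out]/[in] = e^(1.4157) = 4.119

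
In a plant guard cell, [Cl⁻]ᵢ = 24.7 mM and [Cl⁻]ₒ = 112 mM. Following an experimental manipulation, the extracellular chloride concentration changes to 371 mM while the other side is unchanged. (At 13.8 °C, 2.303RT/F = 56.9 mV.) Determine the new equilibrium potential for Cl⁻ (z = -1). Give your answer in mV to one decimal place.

-67.0 mV

After the shift: [Cl⁻]_out = 371, [Cl⁻]_in = 24.7 mM.
E_new = (56.9/-1)·log₁₀(371/24.7) = -56.90 · (1.1767) = -66.95 mV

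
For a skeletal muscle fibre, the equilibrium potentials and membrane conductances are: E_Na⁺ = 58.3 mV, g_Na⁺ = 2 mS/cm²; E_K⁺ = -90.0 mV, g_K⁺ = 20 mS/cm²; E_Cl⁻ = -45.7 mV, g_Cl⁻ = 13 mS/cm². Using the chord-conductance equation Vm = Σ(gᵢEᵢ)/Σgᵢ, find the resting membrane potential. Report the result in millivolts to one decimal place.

-65.1 mV

Σ gᵢEᵢ = 2·(58.3) + 20·(-90.0) + 13·(-45.7) = -2277.50
Σ gᵢ = 2 + 20 + 13 = 35
Vm = -2277.50 / 35 = -65.07 mV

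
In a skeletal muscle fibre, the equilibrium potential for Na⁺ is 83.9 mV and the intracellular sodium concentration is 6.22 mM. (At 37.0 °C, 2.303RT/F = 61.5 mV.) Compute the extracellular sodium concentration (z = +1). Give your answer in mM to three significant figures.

144 mM

Nernst: E = (61.5/1) · log₁₀([out]/[in]), so log₁₀([out]/[in]) = 83.9 × 1 / 61.5 = 1.3642.
[out]/[in] = 10^(1.3642) = 23.13.
[out] = 23.13 × 6.22 = 143.9 mM.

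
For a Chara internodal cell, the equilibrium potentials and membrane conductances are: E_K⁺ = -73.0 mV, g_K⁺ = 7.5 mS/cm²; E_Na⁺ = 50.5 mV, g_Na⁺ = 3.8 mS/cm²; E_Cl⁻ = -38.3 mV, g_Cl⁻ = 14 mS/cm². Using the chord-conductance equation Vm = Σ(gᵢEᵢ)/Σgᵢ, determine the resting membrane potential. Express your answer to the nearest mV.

Σ gᵢEᵢ = 7.5·(-73.0) + 3.8·(50.5) + 14·(-38.3) = -891.80
Σ gᵢ = 7.5 + 3.8 + 14 = 25.3
Vm = -891.80 / 25.3 = -35.25 mV

-35 mV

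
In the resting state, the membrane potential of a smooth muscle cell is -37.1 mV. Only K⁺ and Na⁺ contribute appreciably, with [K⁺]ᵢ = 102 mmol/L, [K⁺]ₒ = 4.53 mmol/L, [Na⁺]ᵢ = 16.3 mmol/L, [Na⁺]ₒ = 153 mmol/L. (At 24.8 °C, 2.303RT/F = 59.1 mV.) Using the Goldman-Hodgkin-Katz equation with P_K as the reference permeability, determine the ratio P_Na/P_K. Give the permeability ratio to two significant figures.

0.13

Let α = P_Na/P_K. GHK: Vm = 59.1·log₁₀[(Kₒ + α·Naₒ)/(Kᵢ + α·Naᵢ)].
10^(Vm/59.1) = 10^(-37.1/59.1) = 0.23564
So 0.23564·(Kᵢ + α·Naᵢ) = Kₒ + α·Naₒ → α = (0.23564·102.0 − 4.53) / (153.0 − 0.23564·16.3)
α = (24.04 − 4.53) / (153.0 − 3.841) = 19.51/149.2 = 0.1308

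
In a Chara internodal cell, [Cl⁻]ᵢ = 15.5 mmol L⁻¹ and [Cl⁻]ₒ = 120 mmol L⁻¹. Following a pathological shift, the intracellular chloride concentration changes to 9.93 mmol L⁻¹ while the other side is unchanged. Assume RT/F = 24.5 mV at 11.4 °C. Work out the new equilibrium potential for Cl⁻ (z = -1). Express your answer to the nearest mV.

After the shift: [Cl⁻]_out = 120, [Cl⁻]_in = 9.93 mmol L⁻¹.
E_new = (24.5/-1)·ln(120/9.93) = -24.50 · (2.4919) = -61.05 mV

-61 mV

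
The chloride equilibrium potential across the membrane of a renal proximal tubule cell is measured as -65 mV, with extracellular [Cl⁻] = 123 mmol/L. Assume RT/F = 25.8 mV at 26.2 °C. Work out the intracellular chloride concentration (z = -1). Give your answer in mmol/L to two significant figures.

9.9 mmol/L

Nernst: E = (25.8/-1) · ln([out]/[in]), so ln([out]/[in]) = -65.0 × -1 / 25.8 = 2.5194.
[out]/[in] = e^(2.5194) = 12.42.
[in] = 123 / 12.42 = 9.903 mmol/L.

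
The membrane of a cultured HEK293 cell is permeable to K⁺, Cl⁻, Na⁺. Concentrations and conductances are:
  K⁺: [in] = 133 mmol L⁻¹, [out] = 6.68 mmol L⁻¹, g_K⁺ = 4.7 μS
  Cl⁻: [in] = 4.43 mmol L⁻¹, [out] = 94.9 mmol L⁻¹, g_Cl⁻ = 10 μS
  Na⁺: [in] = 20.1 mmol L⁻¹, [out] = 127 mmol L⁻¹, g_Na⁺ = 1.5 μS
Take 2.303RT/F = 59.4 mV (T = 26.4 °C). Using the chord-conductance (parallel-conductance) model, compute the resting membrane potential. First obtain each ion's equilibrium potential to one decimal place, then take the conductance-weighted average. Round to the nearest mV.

-67 mV

E_K⁺ = (59.4/1)·log₁₀(6.68/133) = -77.2 mV
E_Cl⁻ = (59.4/-1)·log₁₀(94.9/4.43) = -79.1 mV
E_Na⁺ = (59.4/1)·log₁₀(127/20.1) = 47.6 mV
Vm = (Σ gᵢEᵢ)/(Σ gᵢ) = (4.7·-77.2 + 10·-79.1 + 1.5·47.6) / (4.7 + 10 + 1.5)
= -1082.44 / 16.2 = -66.82 mV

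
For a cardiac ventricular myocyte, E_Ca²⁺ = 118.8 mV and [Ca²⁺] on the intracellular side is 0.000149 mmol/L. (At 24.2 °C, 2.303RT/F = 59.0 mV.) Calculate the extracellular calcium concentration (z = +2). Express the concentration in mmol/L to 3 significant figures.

1.59 mmol/L

Nernst: E = (59.0/2) · log₁₀([out]/[in]), so log₁₀([out]/[in]) = 118.8 × 2 / 59.0 = 4.0271.
[out]/[in] = 10^(4.0271) = 1.064e+04.
[out] = 1.064e+04 × 0.000149 = 1.586 mmol/L.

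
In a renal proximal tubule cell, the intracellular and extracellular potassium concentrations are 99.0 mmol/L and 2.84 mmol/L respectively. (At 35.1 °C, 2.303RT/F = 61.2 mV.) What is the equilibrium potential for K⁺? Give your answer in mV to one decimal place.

-94.4 mV

E = (61.2/z) · log₁₀([K⁺]_out/[K⁺]_in) with z = +1.
= (61.2/1) · log₁₀(2.84/99.0) = 61.20 · log₁₀(0.02869)
= 61.20 · (-1.5423) = -94.39 mV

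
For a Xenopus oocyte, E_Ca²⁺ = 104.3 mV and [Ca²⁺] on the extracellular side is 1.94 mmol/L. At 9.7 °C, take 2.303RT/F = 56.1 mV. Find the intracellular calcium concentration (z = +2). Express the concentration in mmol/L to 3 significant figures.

0.000371 mmol/L

Nernst: E = (56.1/2) · log₁₀([out]/[in]), so log₁₀([out]/[in]) = 104.3 × 2 / 56.1 = 3.7184.
[out]/[in] = 10^(3.7184) = 5228.
[in] = 1.94 / 5228 = 0.0003711 mmol/L.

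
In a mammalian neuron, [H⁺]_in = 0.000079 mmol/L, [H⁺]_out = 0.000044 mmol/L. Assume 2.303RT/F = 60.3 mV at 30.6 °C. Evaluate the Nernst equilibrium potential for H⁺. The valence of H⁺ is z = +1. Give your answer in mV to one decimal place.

E = (60.3/z) · log₁₀([H⁺]_out/[H⁺]_in) with z = +1.
= (60.3/1) · log₁₀(0.000044/0.000079) = 60.30 · log₁₀(0.557)
= 60.30 · (-0.2542) = -15.33 mV

-15.3 mV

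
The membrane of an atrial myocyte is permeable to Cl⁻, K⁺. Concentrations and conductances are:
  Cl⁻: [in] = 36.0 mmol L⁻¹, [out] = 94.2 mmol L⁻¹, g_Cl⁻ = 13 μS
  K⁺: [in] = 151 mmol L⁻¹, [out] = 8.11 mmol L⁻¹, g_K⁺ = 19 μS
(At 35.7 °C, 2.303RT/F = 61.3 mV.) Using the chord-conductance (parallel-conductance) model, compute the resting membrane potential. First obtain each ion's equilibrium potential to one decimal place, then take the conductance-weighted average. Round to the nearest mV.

-57 mV

E_Cl⁻ = (61.3/-1)·log₁₀(94.2/36.0) = -25.6 mV
E_K⁺ = (61.3/1)·log₁₀(8.11/151) = -77.8 mV
Vm = (Σ gᵢEᵢ)/(Σ gᵢ) = (13·-25.6 + 19·-77.8) / (13 + 19)
= -1811.00 / 32 = -56.59 mV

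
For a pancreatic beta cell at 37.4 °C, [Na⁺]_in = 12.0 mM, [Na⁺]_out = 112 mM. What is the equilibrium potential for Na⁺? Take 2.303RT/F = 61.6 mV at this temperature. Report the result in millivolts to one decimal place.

59.8 mV

E = (61.6/z) · log₁₀([Na⁺]_out/[Na⁺]_in) with z = +1.
= (61.6/1) · log₁₀(112/12.0) = 61.60 · log₁₀(9.333)
= 61.60 · (0.9700) = 59.75 mV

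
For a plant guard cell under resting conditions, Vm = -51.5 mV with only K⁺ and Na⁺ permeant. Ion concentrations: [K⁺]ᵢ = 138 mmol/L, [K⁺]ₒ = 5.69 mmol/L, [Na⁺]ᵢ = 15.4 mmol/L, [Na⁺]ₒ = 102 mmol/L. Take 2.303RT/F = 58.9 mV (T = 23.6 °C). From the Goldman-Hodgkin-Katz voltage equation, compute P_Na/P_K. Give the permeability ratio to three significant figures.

0.127

Let α = P_Na/P_K. GHK: Vm = 58.9·log₁₀[(Kₒ + α·Naₒ)/(Kᵢ + α·Naᵢ)].
10^(Vm/58.9) = 10^(-51.5/58.9) = 0.13355
So 0.13355·(Kᵢ + α·Naᵢ) = Kₒ + α·Naₒ → α = (0.13355·138.0 − 5.69) / (102.0 − 0.13355·15.4)
α = (18.43 − 5.69) / (102.0 − 2.057) = 12.74/99.94 = 0.1275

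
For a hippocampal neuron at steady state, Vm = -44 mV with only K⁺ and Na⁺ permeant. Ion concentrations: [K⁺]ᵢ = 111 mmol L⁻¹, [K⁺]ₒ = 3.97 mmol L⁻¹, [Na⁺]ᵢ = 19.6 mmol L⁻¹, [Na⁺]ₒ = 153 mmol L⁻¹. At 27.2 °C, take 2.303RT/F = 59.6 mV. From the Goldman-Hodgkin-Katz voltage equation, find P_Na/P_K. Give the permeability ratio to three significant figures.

0.109

Let α = P_Na/P_K. GHK: Vm = 59.6·log₁₀[(Kₒ + α·Naₒ)/(Kᵢ + α·Naᵢ)].
10^(Vm/59.6) = 10^(-44.0/59.6) = 0.1827
So 0.1827·(Kᵢ + α·Naᵢ) = Kₒ + α·Naₒ → α = (0.1827·111.0 − 3.97) / (153.0 − 0.1827·19.6)
α = (20.28 − 3.97) / (153.0 − 3.581) = 16.31/149.4 = 0.1092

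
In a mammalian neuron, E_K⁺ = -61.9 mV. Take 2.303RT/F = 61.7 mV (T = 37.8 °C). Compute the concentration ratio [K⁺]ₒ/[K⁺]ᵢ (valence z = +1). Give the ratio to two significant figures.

0.099

log₁₀([out]/[in]) = E·z/(61.7) = -61.9 × 1 / 61.7 = -1.0032
[out]/[in] = 10^(-1.0032) = 0.09926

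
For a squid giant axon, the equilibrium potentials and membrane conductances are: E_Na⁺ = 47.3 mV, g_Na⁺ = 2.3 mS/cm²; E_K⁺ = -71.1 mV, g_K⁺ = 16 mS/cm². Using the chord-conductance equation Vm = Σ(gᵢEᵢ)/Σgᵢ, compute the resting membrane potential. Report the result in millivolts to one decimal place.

-56.2 mV

Σ gᵢEᵢ = 2.3·(47.3) + 16·(-71.1) = -1028.81
Σ gᵢ = 2.3 + 16 = 18.3
Vm = -1028.81 / 18.3 = -56.22 mV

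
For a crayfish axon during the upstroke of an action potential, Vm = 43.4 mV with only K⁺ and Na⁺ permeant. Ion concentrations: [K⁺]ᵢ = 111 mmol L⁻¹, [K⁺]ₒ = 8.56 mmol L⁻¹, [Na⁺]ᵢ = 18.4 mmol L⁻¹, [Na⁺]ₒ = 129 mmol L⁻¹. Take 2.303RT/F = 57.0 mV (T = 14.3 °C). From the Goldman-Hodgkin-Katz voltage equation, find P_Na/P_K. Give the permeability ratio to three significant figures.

27.8

Let α = P_Na/P_K. GHK: Vm = 57.0·log₁₀[(Kₒ + α·Naₒ)/(Kᵢ + α·Naᵢ)].
10^(Vm/57.0) = 10^(43.4/57.0) = 5.773
So 5.773·(Kᵢ + α·Naᵢ) = Kₒ + α·Naₒ → α = (5.773·111.0 − 8.56) / (129.0 − 5.773·18.4)
α = (640.8 − 8.56) / (129.0 − 106.2) = 632.2/22.78 = 27.76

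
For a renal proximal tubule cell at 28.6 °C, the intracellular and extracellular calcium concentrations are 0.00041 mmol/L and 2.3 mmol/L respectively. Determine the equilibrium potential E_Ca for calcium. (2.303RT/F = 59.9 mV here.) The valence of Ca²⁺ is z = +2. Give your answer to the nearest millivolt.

112 mV

E = (59.9/z) · log₁₀([Ca²⁺]_out/[Ca²⁺]_in) with z = +2.
= (59.9/2) · log₁₀(2.3/0.00041) = 29.95 · log₁₀(5610)
= 29.95 · (3.7489) = 112.28 mV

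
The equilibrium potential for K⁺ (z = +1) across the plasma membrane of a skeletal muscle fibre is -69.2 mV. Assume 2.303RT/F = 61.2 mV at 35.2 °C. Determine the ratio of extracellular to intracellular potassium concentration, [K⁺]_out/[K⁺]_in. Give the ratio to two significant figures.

0.074

log₁₀([out]/[in]) = E·z/(61.2) = -69.2 × 1 / 61.2 = -1.1307
[out]/[in] = 10^(-1.1307) = 0.07401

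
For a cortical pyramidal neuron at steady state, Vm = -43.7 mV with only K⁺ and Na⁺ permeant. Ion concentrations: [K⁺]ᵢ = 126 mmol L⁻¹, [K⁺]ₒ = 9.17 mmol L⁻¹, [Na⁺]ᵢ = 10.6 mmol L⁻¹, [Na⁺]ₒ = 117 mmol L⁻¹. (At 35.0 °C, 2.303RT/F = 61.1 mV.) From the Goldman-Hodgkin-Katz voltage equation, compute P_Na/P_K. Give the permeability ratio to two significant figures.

Let α = P_Na/P_K. GHK: Vm = 61.1·log₁₀[(Kₒ + α·Naₒ)/(Kᵢ + α·Naᵢ)].
10^(Vm/61.1) = 10^(-43.7/61.1) = 0.19265
So 0.19265·(Kᵢ + α·Naᵢ) = Kₒ + α·Naₒ → α = (0.19265·126.0 − 9.17) / (117.0 − 0.19265·10.6)
α = (24.27 − 9.17) / (117.0 − 2.042) = 15.1/115 = 0.1314

0.13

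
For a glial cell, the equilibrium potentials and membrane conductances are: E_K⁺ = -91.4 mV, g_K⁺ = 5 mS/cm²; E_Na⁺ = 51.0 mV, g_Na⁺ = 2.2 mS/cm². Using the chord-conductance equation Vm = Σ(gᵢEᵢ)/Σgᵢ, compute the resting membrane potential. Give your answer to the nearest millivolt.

-48 mV

Σ gᵢEᵢ = 5·(-91.4) + 2.2·(51.0) = -344.80
Σ gᵢ = 5 + 2.2 = 7.2
Vm = -344.80 / 7.2 = -47.89 mV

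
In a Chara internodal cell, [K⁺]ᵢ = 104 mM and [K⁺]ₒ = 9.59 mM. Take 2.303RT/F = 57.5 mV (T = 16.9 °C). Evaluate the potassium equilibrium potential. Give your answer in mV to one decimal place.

-59.5 mV

E = (57.5/z) · log₁₀([K⁺]_out/[K⁺]_in) with z = +1.
= (57.5/1) · log₁₀(9.59/104) = 57.50 · log₁₀(0.09221)
= 57.50 · (-1.0352) = -59.52 mV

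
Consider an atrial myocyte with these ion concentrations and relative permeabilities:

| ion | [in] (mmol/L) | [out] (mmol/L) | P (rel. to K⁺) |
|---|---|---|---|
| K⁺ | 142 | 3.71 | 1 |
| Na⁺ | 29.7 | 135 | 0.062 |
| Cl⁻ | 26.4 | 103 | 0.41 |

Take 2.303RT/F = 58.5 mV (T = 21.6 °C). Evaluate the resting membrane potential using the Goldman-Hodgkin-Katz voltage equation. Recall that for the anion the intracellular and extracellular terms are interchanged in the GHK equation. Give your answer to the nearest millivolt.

Vm = 58.5 · log₁₀[(Σ P·[cation]ₒ + Σ P·[anion]ᵢ) / (Σ P·[cation]ᵢ + Σ P·[anion]ₒ)]
Numerator = 1×3.71 + 0.062×135 + 0.41×26.4 = 22.9
Denominator = 1×142 + 0.062×29.7 + 0.41×103 = 186.1
Vm = 58.5 · log₁₀(0.12309) = 58.5 × (-0.9098) = -53.22 mV

-53 mV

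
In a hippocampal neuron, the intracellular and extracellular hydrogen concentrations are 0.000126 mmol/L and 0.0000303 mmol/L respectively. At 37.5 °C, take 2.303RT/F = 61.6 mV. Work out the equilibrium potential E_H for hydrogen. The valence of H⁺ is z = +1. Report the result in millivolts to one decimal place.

-38.1 mV

E = (61.6/z) · log₁₀([H⁺]_out/[H⁺]_in) with z = +1.
= (61.6/1) · log₁₀(0.0000303/0.000126) = 61.60 · log₁₀(0.2405)
= 61.60 · (-0.6189) = -38.13 mV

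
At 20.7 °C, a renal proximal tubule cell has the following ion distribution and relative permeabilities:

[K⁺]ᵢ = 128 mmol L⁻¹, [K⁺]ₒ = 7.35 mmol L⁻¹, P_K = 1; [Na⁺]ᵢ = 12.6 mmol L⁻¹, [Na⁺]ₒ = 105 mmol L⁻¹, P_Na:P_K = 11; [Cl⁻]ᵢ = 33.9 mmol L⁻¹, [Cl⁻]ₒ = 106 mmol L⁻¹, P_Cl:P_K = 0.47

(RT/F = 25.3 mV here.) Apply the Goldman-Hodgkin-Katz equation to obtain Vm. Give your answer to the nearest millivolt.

Vm = 25.3 · ln[(Σ P·[cation]ₒ + Σ P·[anion]ᵢ) / (Σ P·[cation]ᵢ + Σ P·[anion]ₒ)]
Numerator = 1×7.35 + 11×105 + 0.47×33.9 = 1178
Denominator = 1×128 + 11×12.6 + 0.47×106 = 316.4
Vm = 25.3 · ln(3.7238) = 25.3 × (1.3147) = 33.26 mV

33 mV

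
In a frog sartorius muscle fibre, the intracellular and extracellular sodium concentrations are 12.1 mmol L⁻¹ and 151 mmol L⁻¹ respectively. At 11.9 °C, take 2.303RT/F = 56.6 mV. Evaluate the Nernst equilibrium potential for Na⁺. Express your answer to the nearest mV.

62 mV

E = (56.6/z) · log₁₀([Na⁺]_out/[Na⁺]_in) with z = +1.
= (56.6/1) · log₁₀(151/12.1) = 56.60 · log₁₀(12.48)
= 56.60 · (1.0962) = 62.04 mV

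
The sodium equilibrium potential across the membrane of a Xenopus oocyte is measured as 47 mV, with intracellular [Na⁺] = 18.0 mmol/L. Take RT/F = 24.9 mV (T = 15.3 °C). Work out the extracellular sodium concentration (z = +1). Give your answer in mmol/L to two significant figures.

Nernst: E = (24.9/1) · ln([out]/[in]), so ln([out]/[in]) = 47.0 × 1 / 24.9 = 1.8876.
[out]/[in] = e^(1.8876) = 6.603.
[out] = 6.603 × 18.0 = 118.9 mmol/L.

120 mmol/L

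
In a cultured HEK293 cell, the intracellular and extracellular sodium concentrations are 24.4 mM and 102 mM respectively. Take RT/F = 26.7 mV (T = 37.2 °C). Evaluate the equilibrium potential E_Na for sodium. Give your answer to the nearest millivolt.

38 mV

E = (26.7/z) · ln([Na⁺]_out/[Na⁺]_in) with z = +1.
= (26.7/1) · ln(102/24.4) = 26.70 · ln(4.18)
= 26.70 · (1.4304) = 38.19 mV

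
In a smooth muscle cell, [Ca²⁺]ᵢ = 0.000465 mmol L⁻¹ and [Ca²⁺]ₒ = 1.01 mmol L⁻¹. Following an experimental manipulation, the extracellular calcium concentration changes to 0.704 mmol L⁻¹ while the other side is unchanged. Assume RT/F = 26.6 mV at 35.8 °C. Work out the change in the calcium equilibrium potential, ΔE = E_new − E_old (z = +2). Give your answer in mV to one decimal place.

E_old = (26.6/2)·ln(1.01/0.000465) = 102.19 mV
E_new = (26.6/2)·ln(0.704/0.000465) = 97.39 mV
ΔE = 97.39 − (102.19) = -4.80 mV

-4.8 mV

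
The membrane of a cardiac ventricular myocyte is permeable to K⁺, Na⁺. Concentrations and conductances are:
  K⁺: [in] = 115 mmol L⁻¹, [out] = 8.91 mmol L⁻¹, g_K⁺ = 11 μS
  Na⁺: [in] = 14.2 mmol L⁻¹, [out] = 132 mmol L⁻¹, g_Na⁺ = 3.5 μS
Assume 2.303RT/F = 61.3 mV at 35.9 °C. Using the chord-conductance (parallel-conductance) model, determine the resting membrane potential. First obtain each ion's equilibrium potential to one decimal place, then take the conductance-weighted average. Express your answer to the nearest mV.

E_K⁺ = (61.3/1)·log₁₀(8.91/115) = -68.1 mV
E_Na⁺ = (61.3/1)·log₁₀(132/14.2) = 59.4 mV
Vm = (Σ gᵢEᵢ)/(Σ gᵢ) = (11·-68.1 + 3.5·59.4) / (11 + 3.5)
= -541.20 / 14.5 = -37.32 mV

-37 mV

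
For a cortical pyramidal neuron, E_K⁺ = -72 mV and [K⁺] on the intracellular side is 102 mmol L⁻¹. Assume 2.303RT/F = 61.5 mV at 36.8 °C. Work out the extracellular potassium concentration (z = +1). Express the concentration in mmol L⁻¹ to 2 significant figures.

6.9 mmol L⁻¹

Nernst: E = (61.5/1) · log₁₀([out]/[in]), so log₁₀([out]/[in]) = -72.0 × 1 / 61.5 = -1.1707.
[out]/[in] = 10^(-1.1707) = 0.06749.
[out] = 0.06749 × 102 = 6.884 mmol L⁻¹.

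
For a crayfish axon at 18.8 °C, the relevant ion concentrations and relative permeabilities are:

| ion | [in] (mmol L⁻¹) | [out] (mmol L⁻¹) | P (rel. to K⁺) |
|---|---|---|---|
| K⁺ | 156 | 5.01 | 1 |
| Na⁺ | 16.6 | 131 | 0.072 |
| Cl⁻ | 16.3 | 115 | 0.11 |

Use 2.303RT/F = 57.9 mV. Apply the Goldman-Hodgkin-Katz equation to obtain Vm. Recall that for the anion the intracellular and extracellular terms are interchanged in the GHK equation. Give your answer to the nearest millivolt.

Vm = 57.9 · log₁₀[(Σ P·[cation]ₒ + Σ P·[anion]ᵢ) / (Σ P·[cation]ᵢ + Σ P·[anion]ₒ)]
Numerator = 1×5.01 + 0.072×131 + 0.11×16.3 = 16.23
Denominator = 1×156 + 0.072×16.6 + 0.11×115 = 169.8
Vm = 57.9 · log₁₀(0.095587) = 57.9 × (-1.0196) = -59.03 mV

-59 mV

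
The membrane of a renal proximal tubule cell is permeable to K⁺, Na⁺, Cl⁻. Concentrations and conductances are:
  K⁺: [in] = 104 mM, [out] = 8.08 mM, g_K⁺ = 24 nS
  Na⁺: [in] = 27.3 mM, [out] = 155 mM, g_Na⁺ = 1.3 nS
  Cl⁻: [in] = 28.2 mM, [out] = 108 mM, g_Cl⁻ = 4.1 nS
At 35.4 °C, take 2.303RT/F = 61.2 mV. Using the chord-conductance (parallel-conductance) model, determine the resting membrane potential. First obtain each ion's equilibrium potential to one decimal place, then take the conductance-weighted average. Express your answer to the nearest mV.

E_K⁺ = (61.2/1)·log₁₀(8.08/104) = -67.9 mV
E_Na⁺ = (61.2/1)·log₁₀(155/27.3) = 46.2 mV
E_Cl⁻ = (61.2/-1)·log₁₀(108/28.2) = -35.7 mV
Vm = (Σ gᵢEᵢ)/(Σ gᵢ) = (24·-67.9 + 1.3·46.2 + 4.1·-35.7) / (24 + 1.3 + 4.1)
= -1715.91 / 29.4 = -58.36 mV

-58 mV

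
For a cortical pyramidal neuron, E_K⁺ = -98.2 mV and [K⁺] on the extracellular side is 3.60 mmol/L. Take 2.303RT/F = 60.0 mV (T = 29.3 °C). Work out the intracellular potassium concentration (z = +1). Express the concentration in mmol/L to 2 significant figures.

Nernst: E = (60.0/1) · log₁₀([out]/[in]), so log₁₀([out]/[in]) = -98.2 × 1 / 60.0 = -1.6367.
[out]/[in] = 10^(-1.6367) = 0.02309.
[in] = 3.60 / 0.02309 = 155.9 mmol/L.

160 mmol/L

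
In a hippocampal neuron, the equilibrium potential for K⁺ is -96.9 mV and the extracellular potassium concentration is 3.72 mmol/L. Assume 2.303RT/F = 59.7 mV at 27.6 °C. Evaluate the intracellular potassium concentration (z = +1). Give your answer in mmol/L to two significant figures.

160 mmol/L

Nernst: E = (59.7/1) · log₁₀([out]/[in]), so log₁₀([out]/[in]) = -96.9 × 1 / 59.7 = -1.6231.
[out]/[in] = 10^(-1.6231) = 0.02382.
[in] = 3.72 / 0.02382 = 156.2 mmol/L.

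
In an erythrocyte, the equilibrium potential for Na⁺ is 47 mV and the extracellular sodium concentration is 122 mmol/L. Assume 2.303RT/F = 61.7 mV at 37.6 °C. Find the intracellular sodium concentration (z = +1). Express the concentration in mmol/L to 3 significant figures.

Nernst: E = (61.7/1) · log₁₀([out]/[in]), so log₁₀([out]/[in]) = 47.0 × 1 / 61.7 = 0.7618.
[out]/[in] = 10^(0.7618) = 5.778.
[in] = 122 / 5.778 = 21.12 mmol/L.

21.1 mmol/L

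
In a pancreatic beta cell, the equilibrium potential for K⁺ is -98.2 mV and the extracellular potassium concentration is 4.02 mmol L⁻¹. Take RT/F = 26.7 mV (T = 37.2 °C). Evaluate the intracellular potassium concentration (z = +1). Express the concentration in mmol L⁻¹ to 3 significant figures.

159 mmol L⁻¹

Nernst: E = (26.7/1) · ln([out]/[in]), so ln([out]/[in]) = -98.2 × 1 / 26.7 = -3.6779.
[out]/[in] = e^(-3.6779) = 0.02528.
[in] = 4.02 / 0.02528 = 159 mmol L⁻¹.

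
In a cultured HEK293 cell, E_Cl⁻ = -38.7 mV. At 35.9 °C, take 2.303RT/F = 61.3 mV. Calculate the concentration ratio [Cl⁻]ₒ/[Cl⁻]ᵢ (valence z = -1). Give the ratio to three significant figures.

log₁₀([out]/[in]) = E·z/(61.3) = -38.7 × -1 / 61.3 = 0.6313
[out]/[in] = 10^(0.6313) = 4.279

4.28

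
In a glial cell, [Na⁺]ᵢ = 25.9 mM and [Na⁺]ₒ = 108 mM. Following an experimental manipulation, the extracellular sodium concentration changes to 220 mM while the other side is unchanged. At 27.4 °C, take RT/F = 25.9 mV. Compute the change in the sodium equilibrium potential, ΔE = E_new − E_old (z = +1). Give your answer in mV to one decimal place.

18.4 mV

E_old = (25.9/1)·ln(108/25.9) = 36.98 mV
E_new = (25.9/1)·ln(220/25.9) = 55.41 mV
ΔE = 55.41 − (36.98) = 18.43 mV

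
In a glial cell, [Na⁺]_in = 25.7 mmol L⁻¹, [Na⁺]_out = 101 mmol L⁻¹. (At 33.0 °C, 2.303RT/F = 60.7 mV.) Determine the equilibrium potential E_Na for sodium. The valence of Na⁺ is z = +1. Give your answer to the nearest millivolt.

E = (60.7/z) · log₁₀([Na⁺]_out/[Na⁺]_in) with z = +1.
= (60.7/1) · log₁₀(101/25.7) = 60.70 · log₁₀(3.93)
= 60.70 · (0.5944) = 36.08 mV

36 mV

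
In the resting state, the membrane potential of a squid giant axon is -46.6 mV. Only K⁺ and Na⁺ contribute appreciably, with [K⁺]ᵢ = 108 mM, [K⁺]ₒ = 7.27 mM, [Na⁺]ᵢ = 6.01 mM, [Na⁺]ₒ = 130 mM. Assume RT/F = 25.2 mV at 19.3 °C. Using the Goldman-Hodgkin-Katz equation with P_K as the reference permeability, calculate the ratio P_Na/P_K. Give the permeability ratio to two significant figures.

0.075

Let α = P_Na/P_K. GHK: Vm = 25.2·ln[(Kₒ + α·Naₒ)/(Kᵢ + α·Naᵢ)].
e^(Vm/25.2) = e^(-46.6/25.2) = 0.15736
So 0.15736·(Kᵢ + α·Naᵢ) = Kₒ + α·Naₒ → α = (0.15736·108.0 − 7.27) / (130.0 − 0.15736·6.01)
α = (17 − 7.27) / (130.0 − 0.9457) = 9.725/129.1 = 0.07536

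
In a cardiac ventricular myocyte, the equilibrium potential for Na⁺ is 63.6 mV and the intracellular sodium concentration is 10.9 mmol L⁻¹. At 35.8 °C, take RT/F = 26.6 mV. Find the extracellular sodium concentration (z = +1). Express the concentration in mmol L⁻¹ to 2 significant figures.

120 mmol L⁻¹

Nernst: E = (26.6/1) · ln([out]/[in]), so ln([out]/[in]) = 63.6 × 1 / 26.6 = 2.3910.
[out]/[in] = e^(2.3910) = 10.92.
[out] = 10.92 × 10.9 = 119.1 mmol L⁻¹.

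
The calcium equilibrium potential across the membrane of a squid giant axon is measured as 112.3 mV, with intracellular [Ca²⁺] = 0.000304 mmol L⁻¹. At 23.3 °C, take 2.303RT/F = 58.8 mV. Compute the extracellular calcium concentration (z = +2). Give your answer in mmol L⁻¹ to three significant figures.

Nernst: E = (58.8/2) · log₁₀([out]/[in]), so log₁₀([out]/[in]) = 112.3 × 2 / 58.8 = 3.8197.
[out]/[in] = 10^(3.8197) = 6603.
[out] = 6603 × 0.000304 = 2.007 mmol L⁻¹.

2.01 mmol L⁻¹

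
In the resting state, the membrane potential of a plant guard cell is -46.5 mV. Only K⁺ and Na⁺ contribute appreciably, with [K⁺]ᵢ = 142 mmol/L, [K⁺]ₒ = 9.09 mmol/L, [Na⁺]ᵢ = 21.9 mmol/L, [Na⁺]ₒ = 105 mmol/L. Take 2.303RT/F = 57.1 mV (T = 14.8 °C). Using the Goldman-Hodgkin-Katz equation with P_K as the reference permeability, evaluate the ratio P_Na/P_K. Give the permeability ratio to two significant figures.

Let α = P_Na/P_K. GHK: Vm = 57.1·log₁₀[(Kₒ + α·Naₒ)/(Kᵢ + α·Naᵢ)].
10^(Vm/57.1) = 10^(-46.5/57.1) = 0.15333
So 0.15333·(Kᵢ + α·Naᵢ) = Kₒ + α·Naₒ → α = (0.15333·142.0 − 9.09) / (105.0 − 0.15333·21.9)
α = (21.77 − 9.09) / (105.0 − 3.358) = 12.68/101.6 = 0.1248

0.12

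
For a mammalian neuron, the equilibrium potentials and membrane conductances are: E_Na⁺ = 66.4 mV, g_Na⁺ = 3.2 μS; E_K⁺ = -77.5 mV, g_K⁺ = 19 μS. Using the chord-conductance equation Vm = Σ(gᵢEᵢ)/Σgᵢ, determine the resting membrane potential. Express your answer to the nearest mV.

Σ gᵢEᵢ = 3.2·(66.4) + 19·(-77.5) = -1260.02
Σ gᵢ = 3.2 + 19 = 22.2
Vm = -1260.02 / 22.2 = -56.76 mV

-57 mV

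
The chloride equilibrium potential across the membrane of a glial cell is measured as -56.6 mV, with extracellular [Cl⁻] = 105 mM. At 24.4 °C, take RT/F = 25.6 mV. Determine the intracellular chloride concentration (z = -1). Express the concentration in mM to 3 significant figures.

11.5 mM

Nernst: E = (25.6/-1) · ln([out]/[in]), so ln([out]/[in]) = -56.6 × -1 / 25.6 = 2.2109.
[out]/[in] = e^(2.2109) = 9.124.
[in] = 105 / 9.124 = 11.51 mM.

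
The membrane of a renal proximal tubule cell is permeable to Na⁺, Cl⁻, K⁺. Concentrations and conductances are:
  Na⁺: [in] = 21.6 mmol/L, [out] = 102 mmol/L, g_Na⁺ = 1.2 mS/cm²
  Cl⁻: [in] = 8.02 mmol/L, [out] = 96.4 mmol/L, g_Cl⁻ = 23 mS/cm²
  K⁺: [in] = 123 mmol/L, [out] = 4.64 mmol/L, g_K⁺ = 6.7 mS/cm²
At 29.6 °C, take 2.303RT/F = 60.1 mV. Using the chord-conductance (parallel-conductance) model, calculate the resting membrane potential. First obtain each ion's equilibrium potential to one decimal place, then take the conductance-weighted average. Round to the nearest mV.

E_Na⁺ = (60.1/1)·log₁₀(102/21.6) = 40.5 mV
E_Cl⁻ = (60.1/-1)·log₁₀(96.4/8.02) = -64.9 mV
E_K⁺ = (60.1/1)·log₁₀(4.64/123) = -85.5 mV
Vm = (Σ gᵢEᵢ)/(Σ gᵢ) = (1.2·40.5 + 23·-64.9 + 6.7·-85.5) / (1.2 + 23 + 6.7)
= -2016.95 / 30.9 = -65.27 mV

-65 mV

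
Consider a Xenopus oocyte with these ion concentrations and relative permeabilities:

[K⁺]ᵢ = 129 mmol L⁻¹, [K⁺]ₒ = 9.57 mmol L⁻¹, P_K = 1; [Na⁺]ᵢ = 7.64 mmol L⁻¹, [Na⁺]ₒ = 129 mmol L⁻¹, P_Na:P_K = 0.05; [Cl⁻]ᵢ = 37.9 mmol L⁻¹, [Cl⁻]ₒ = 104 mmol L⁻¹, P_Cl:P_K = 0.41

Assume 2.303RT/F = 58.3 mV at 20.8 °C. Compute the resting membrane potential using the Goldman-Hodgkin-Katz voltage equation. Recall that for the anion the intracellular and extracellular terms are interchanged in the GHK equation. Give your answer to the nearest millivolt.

-43 mV

Vm = 58.3 · log₁₀[(Σ P·[cation]ₒ + Σ P·[anion]ᵢ) / (Σ P·[cation]ᵢ + Σ P·[anion]ₒ)]
Numerator = 1×9.57 + 0.05×129 + 0.41×37.9 = 31.56
Denominator = 1×129 + 0.05×7.64 + 0.41×104 = 172
Vm = 58.3 · log₁₀(0.18346) = 58.3 × (-0.7365) = -42.94 mV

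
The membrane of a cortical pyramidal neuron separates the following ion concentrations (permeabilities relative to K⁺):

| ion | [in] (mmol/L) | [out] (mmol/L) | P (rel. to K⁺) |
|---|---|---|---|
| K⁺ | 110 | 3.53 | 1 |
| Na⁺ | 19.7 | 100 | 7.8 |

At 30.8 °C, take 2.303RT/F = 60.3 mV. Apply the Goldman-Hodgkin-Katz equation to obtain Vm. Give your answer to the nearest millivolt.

Vm = 60.3 · log₁₀[(Σ P·[cation]ₒ + Σ P·[anion]ᵢ) / (Σ P·[cation]ᵢ + Σ P·[anion]ₒ)]
Numerator = 1×3.53 + 7.8×100 = 783.5
Denominator = 1×110 + 7.8×19.7 = 263.7
Vm = 60.3 · log₁₀(2.9717) = 60.3 × (0.4730) = 28.52 mV

29 mV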